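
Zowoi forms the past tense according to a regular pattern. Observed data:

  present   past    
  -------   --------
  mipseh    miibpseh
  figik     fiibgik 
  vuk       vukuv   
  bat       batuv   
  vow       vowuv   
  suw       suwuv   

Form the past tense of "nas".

nasuv

figik and vuk both end in -k yet inflect differently (fiibgik, vukuv), so the final letter is not what conditions the rule; the number of vowels is.
"nas" has 1 vowel. The stems with 1 vowel (vuk → vukuv, bat → batuv, vow → vowuv) add -uv.
The other pattern: stems with 2 vowels insert -ib- after the first vowel.
So nas → nasuv.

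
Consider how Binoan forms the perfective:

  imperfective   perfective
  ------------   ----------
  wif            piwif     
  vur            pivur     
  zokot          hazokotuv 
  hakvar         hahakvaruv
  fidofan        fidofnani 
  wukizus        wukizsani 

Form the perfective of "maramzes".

maramzsani

vur and hakvar both end in -r yet inflect differently (pivur, hahakvaruv), so the final letter is not what conditions the rule; the number of vowels is.
"maramzes" has 3 vowels. The stems with 3 vowels (fidofan → fidofnani, wukizus → wukizsani) delete the last vowel and add -ani.
So maramzes → maramzsani.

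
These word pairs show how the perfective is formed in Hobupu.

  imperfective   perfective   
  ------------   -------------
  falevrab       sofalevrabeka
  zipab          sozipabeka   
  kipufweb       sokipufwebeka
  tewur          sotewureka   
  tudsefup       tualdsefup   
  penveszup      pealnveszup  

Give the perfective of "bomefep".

tewur and tudsefup both have last vowel 'u' yet inflect differently (sotewureka, tualdsefup), so the last vowel is not what conditions the rule; the final letter is.
"bomefep" ends in -p. The stems ending in -p (tudsefup → tualdsefup, penveszup → pealnveszup) insert -al- after the first vowel.
So bomefep → boalmefep.

boalmefep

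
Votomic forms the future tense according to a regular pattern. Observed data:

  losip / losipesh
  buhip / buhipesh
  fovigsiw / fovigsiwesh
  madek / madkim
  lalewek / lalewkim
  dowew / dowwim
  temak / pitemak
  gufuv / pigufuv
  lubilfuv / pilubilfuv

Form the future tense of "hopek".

fovigsiw and dowew both end in -w yet inflect differently (fovigsiwesh, dowwim), so the final letter is not what conditions the rule; the last vowel is.
"hopek" has last vowel 'e'. The stems whose last vowel is 'e' (madek → madkim, lalewek → lalewkim, dowew → dowwim) delete the last vowel and add -im.
The other patterns: stems whose last vowel is 'i' add -esh; stems whose last vowel is 'a' or 'u' add the prefix pi-.
So hopek → hopkim.

hopkim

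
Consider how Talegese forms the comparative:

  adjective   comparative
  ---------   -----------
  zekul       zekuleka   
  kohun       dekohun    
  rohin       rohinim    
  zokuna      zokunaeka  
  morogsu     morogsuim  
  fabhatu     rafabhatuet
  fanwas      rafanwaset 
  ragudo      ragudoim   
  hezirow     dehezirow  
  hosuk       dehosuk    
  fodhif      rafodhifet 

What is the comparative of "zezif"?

morogsu and fabhatu both end in -u yet inflect differently (morogsuim, rafabhatuet), so the final letter is not what conditions the rule; the first letter is.
"zezif" begins with z-. The stems beginning with z- (zokuna → zokunaeka, zekul → zekuleka) add -eka.
So zezif → zezifeka.

zezifeka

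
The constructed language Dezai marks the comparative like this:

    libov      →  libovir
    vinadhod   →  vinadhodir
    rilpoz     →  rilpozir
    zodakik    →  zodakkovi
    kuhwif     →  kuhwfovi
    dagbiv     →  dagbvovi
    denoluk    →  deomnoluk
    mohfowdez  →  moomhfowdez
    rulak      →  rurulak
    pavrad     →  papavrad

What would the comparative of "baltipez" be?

baomltipez

libov and dagbiv both end in -v yet inflect differently (libovir, dagbvovi), so the final letter is not what conditions the rule; the last vowel is.
"baltipez" has last vowel 'e'. The one such stem in the data (mohfowdez → moomhfowdez) inserts -om- after the first vowel (as does denoluk), so the same rule applies.
So baltipez → baomltipez.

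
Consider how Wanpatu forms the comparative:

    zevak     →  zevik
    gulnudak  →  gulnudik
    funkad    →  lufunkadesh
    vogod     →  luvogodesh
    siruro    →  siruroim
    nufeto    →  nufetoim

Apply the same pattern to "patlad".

gulnudak and funkad both have last vowel 'a' yet inflect differently (gulnudik, lufunkadesh), so the last vowel is not what conditions the rule; the final letter is.
"patlad" ends in -d. The stems ending in -d (funkad → lufunkadesh, vogod → luvogodesh) add lu- … -esh around the stem.
The other patterns: stems ending in -o add -im; stems ending in -k change the last vowel to 'i'.
So patlad → lupatladesh.

lupatladesh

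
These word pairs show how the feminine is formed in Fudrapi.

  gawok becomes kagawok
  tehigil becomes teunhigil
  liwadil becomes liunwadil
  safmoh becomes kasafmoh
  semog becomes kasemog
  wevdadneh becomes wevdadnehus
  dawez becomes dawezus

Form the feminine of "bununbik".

buunnunbik

safmoh and wevdadneh both end in -h yet inflect differently (kasafmoh, wevdadnehus), so the final letter is not what conditions the rule; the last vowel is.
"bununbik" has last vowel 'i'. The stems whose last vowel is 'i' (tehigil → teunhigil, liwadil → liunwadil) insert -un- after the first vowel.
So bununbik → buunnunbik.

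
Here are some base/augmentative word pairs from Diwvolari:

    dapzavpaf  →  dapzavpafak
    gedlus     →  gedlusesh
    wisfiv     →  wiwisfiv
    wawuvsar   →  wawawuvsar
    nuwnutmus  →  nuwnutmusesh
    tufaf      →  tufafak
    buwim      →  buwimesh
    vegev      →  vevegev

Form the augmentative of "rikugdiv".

buwim and wisfiv both have last vowel 'i' yet inflect differently (buwimesh, wiwisfiv), so the last vowel is not what conditions the rule; the final letter is.
"rikugdiv" ends in -v. The stems ending in -v (vegev → vevegev, wisfiv → wiwisfiv) repeat the first consonant+vowel as a prefix.
So rikugdiv → ririkugdiv.

ririkugdiv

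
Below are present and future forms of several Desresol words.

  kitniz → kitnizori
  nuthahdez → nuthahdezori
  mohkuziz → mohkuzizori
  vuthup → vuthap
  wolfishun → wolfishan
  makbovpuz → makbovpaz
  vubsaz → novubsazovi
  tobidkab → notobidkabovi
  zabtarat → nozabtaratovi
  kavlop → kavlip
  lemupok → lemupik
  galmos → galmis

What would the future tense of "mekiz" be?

kitniz and makbovpuz both end in -z yet inflect differently (kitnizori, makbovpaz), so the final letter is not what conditions the rule; the last vowel is.
"mekiz" has last vowel 'i'. The stems whose last vowel is 'i' (kitniz → kitnizori, mohkuziz → mohkuzizori) add -ori.
So mekiz → mekizori.

mekizori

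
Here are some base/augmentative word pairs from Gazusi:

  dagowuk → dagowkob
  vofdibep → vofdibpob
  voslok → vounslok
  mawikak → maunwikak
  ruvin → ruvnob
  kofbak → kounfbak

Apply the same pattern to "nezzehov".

neunzzehov

mawikak and dagowuk both end in -k yet inflect differently (maunwikak, dagowkob), so the final letter is not what conditions the rule; the last vowel is.
"nezzehov" has last vowel 'o'. The one such stem in the data (voslok → vounslok) inserts -un- after the first vowel (as do mawikak, kofbak), so the same rule applies.
The other pattern: stems whose last vowel is 'e', 'i' or 'u' delete the last vowel and add -ob.
So nezzehov → neunzzehov.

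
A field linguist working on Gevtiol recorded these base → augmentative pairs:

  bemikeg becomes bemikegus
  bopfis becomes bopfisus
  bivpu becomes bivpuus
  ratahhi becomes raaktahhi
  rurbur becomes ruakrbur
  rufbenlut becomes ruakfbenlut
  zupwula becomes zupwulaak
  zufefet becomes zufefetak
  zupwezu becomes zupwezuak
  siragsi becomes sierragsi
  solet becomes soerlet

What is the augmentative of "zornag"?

zornagak

"zornag" begins with z-. The stems beginning with z- (zupwula → zupwulaak, zufefet → zufefetak, zupwezu → zupwezuak) add -ak.
The other patterns: stems beginning with b- add -us; stems beginning with r- insert -ak- after the first vowel; stems beginning with s- insert -er- after the first vowel.
So zornag → zornagak.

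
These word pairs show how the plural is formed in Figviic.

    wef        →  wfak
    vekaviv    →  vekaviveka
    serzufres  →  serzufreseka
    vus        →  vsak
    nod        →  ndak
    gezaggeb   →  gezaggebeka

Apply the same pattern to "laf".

vus and serzufres both end in -s yet inflect differently (vsak, serzufreseka), so the final letter is not what conditions the rule; the number of vowels is.
"laf" has 1 vowel. The stems with 1 vowel (nod → ndak, vus → vsak, wef → wfak) delete the last vowel and add -ak.
The other pattern: stems with 3 vowels add -eka.
So laf → lfak.

lfak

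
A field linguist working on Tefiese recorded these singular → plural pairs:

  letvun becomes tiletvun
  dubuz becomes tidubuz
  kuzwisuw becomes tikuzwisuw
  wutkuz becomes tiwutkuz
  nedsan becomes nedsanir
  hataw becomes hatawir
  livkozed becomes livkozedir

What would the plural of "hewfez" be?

letvun and nedsan both end in -n yet inflect differently (tiletvun, nedsanir), so the final letter is not what conditions the rule; the last vowel is.
"hewfez" has last vowel 'e'. The one such stem in the data (livkozed → livkozedir) adds -ir, so the same rule applies.
The other pattern: stems whose last vowel is 'u' add the prefix ti-.
So hewfez → hewfezir.

hewfezir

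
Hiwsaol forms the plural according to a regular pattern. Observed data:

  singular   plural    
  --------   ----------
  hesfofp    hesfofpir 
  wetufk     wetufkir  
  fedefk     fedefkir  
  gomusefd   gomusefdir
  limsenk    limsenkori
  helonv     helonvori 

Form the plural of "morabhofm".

morabhofmir

wetufk and limsenk both end in -k yet inflect differently (wetufkir, limsenkori), so the final letter is not what conditions the rule; the second-to-last letter is.
"morabhofm" has second-to-last letter 'f'. The stems whose second-to-last letter is 'f' (hesfofp → hesfofpir, wetufk → wetufkir, fedefk → fedefkir) add -ir.
The other pattern: stems whose second-to-last letter is 'n' add -ori.
So morabhofm → morabhofmir.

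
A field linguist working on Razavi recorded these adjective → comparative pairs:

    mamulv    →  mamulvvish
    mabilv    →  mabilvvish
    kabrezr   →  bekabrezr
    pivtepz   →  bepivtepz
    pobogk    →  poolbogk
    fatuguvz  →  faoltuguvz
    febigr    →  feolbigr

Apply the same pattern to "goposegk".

goolposegk

"goposegk" has second-to-last letter 'g'. The stems whose second-to-last letter is 'g' (pobogk → poolbogk, febigr → feolbigr) insert -ol- after the first vowel.
The other patterns: stems whose second-to-last letter is 'l' double the final consonant and add -ish; stems whose second-to-last letter is 'p' or 'z' add the prefix be-.
So goposegk → goolposegk.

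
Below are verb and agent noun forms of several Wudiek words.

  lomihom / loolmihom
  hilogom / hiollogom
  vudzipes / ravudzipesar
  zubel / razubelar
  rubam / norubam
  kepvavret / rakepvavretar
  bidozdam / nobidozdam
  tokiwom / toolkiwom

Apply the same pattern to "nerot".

neolrot

tokiwom and rubam both end in -m yet inflect differently (toolkiwom, norubam), so the final letter is not what conditions the rule; the last vowel is.
"nerot" has last vowel 'o'. The stems whose last vowel is 'o' (tokiwom → toolkiwom, lomihom → loolmihom, hilogom → hiollogom) insert -ol- after the first vowel.
The other patterns: stems whose last vowel is 'e' add ra- … -ar around the stem; stems whose last vowel is 'a' add the prefix no-.
So nerot → neolrot.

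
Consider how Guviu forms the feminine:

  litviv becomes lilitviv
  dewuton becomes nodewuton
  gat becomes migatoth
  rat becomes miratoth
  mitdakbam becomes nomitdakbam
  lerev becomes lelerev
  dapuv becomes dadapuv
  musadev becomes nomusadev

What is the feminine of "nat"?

"nat" has 1 vowel. The stems with 1 vowel (rat → miratoth, gat → migatoth) add mi- … -oth around the stem.
The other patterns: stems with 2 vowels repeat the first consonant+vowel as a prefix; stems with 3 vowels add the prefix no-.
So nat → minatoth.

minatoth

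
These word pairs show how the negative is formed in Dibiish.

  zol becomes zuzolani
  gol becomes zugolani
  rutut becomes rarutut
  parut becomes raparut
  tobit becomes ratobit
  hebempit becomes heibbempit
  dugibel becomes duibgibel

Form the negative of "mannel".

rutut and hebempit both end in -t yet inflect differently (rarutut, heibbempit), so the final letter is not what conditions the rule; the number of vowels is.
"mannel" has 2 vowels. The stems with 2 vowels (rutut → rarutut, parut → raparut, tobit → ratobit) add the prefix ra-.
The other patterns: stems with 1 vowel add zu- … -ani around the stem; stems with 3 vowels insert -ib- after the first vowel.
So mannel → ramannel.

ramannel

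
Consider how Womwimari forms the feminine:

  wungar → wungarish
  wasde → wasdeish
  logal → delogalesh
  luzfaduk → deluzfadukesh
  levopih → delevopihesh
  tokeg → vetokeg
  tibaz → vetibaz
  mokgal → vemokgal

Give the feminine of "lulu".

logal and mokgal both end in -l yet inflect differently (delogalesh, vemokgal), so the final letter is not what conditions the rule; the first letter is.
"lulu" begins with l-. The stems beginning with l- (logal → delogalesh, luzfaduk → deluzfadukesh, levopih → delevopihesh) add de- … -esh around the stem.
The other patterns: stems beginning with w- add -ish; stems beginning with m- or t- add the prefix ve-.
So lulu → deluluesh.

deluluesh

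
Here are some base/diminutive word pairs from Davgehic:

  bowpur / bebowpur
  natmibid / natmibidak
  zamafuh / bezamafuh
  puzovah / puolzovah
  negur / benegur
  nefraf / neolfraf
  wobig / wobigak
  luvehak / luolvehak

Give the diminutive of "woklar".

woolklar

zamafuh and puzovah both end in -h yet inflect differently (bezamafuh, puolzovah), so the final letter is not what conditions the rule; the last vowel is.
"woklar" has last vowel 'a'. The stems whose last vowel is 'a' (puzovah → puolzovah, nefraf → neolfraf, luvehak → luolvehak) insert -ol- after the first vowel.
The other patterns: stems whose last vowel is 'u' add the prefix be-; stems whose last vowel is 'i' add -ak.
So woklar → woolklar.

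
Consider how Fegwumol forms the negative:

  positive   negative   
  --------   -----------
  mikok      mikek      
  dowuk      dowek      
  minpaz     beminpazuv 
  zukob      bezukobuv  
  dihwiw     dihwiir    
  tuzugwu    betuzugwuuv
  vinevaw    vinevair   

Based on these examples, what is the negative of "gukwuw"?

gukwuir

mikok and zukob both have last vowel 'o' yet inflect differently (mikek, bezukobuv), so the last vowel is not what conditions the rule; the final letter is.
"gukwuw" ends in -w. The stems ending in -w (vinevaw → vinevair, dihwiw → dihwiir) drop the final letter and add -ir.
So gukwuw → gukwuir.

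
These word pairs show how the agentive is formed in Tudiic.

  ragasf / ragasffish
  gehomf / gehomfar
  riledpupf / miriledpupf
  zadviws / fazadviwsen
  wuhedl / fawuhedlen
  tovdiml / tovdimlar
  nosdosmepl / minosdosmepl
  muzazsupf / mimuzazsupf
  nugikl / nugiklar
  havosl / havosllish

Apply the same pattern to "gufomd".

nosdosmepl and tovdiml both end in -l yet inflect differently (minosdosmepl, tovdimlar), so the final letter is not what conditions the rule; the second-to-last letter is.
"gufomd" has second-to-last letter 'm'. The stems whose second-to-last letter is 'm' (tovdiml → tovdimlar, gehomf → gehomfar) add -ar.
So gufomd → gufomdar.

gufomdar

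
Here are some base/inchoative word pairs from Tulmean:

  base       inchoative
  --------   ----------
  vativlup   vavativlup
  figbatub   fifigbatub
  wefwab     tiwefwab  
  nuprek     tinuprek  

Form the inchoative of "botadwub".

figbatub and wefwab both end in -b yet inflect differently (fifigbatub, tiwefwab), so the final letter is not what conditions the rule; the last vowel is.
"botadwub" has last vowel 'u'. The stems whose last vowel is 'u' (vativlup → vavativlup, figbatub → fifigbatub) repeat the first consonant+vowel as a prefix.
So botadwub → bobotadwub.

bobotadwub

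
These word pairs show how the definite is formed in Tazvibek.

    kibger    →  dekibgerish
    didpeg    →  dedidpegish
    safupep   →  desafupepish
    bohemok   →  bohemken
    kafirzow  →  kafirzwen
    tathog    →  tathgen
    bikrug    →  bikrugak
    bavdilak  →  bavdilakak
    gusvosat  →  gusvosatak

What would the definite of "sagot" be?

sagten

"sagot" has last vowel 'o'. The stems whose last vowel is 'o' (bohemok → bohemken, kafirzow → kafirzwen, tathog → tathgen) delete the last vowel and add -en.
The other patterns: stems whose last vowel is 'e' add de- … -ish around the stem; stems whose last vowel is 'a' or 'u' add -ak.
So sagot → sagten.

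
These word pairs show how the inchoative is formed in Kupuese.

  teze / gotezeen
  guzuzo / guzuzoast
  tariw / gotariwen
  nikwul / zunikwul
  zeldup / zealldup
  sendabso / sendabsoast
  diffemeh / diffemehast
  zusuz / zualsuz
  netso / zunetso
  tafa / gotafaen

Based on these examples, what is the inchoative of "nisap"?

netso and sendabso both end in -o yet inflect differently (zunetso, sendabsoast), so the final letter is not what conditions the rule; the first letter is.
"nisap" begins with n-. The stems beginning with n- (nikwul → zunikwul, netso → zunetso) add the prefix zu-.
So nisap → zunisap.

zunisap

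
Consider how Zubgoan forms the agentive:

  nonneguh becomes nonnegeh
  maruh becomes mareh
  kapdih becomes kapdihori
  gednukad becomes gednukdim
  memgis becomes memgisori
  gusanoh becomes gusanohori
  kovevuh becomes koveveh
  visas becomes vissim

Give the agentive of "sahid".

sahidori

"sahid" has last vowel 'i'. The stems whose last vowel is 'i' (memgis → memgisori, kapdih → kapdihori) add -ori.
So sahid → sahidori.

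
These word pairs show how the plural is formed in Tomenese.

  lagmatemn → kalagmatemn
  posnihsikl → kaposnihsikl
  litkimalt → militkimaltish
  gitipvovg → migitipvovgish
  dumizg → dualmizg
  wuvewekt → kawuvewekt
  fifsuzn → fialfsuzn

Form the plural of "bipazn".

lagmatemn and fifsuzn both end in -n yet inflect differently (kalagmatemn, fialfsuzn), so the final letter is not what conditions the rule; the second-to-last letter is.
"bipazn" has second-to-last letter 'z'. The stems whose second-to-last letter is 'z' (dumizg → dualmizg, fifsuzn → fialfsuzn) insert -al- after the first vowel.
So bipazn → bialpazn.

bialpazn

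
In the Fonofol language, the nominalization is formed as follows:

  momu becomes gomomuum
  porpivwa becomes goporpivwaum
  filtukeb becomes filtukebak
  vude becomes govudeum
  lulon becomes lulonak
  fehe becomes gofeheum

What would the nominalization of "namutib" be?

namutibak

"namutib" ends in a consonant. The stems ending in a consonant (lulon → lulonak, filtukeb → filtukebak) add -ak.
The other pattern: stems ending in a vowel add go- … -um around the stem.
So namutib → namutibak.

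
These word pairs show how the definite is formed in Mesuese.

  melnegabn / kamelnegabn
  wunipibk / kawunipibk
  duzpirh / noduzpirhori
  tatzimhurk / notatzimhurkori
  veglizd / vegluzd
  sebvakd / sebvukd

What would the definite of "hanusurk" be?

nohanusurkori

wunipibk and tatzimhurk both end in -k yet inflect differently (kawunipibk, notatzimhurkori), so the final letter is not what conditions the rule; the second-to-last letter is.
"hanusurk" has second-to-last letter 'r'. The stems whose second-to-last letter is 'r' (duzpirh → noduzpirhori, tatzimhurk → notatzimhurkori) add no- … -ori around the stem.
So hanusurk → nohanusurkori.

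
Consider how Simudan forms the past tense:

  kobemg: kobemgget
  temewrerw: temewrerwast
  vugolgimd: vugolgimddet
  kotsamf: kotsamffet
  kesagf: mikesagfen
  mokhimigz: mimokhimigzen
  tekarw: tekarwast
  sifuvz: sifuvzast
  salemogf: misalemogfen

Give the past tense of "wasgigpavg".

wasgigpavgast

"wasgigpavg" has second-to-last letter 'v'. The one such stem in the data (sifuvz → sifuvzast) adds -ast, so the same rule applies.
The other patterns: stems whose second-to-last letter is 'm' double the final consonant and add -et; stems whose second-to-last letter is 'g' add mi- … -en around the stem.
So wasgigpavg → wasgigpavgast.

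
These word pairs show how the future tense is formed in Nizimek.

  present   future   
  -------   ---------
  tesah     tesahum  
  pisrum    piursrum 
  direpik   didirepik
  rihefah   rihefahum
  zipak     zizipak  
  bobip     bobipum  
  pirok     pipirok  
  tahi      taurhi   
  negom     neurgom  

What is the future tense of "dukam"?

tahi and direpik both have last vowel 'i' yet inflect differently (taurhi, didirepik), so the last vowel is not what conditions the rule; the final letter is.
"dukam" ends in -m. The stems ending in -m (negom → neurgom, pisrum → piursrum) insert -ur- after the first vowel.
The other patterns: stems ending in -k repeat the first consonant+vowel as a prefix; stems ending in -h or -p add -um.
So dukam → duurkam.

duurkam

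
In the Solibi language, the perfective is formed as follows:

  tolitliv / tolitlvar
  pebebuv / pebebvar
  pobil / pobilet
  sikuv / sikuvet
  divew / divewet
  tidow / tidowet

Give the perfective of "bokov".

bokovet

tolitliv and sikuv both end in -v yet inflect differently (tolitlvar, sikuvet), so the final letter is not what conditions the rule; the number of vowels is.
"bokov" has 2 vowels. The stems with 2 vowels (pobil → pobilet, sikuv → sikuvet, divew → divewet) add -et.
The other pattern: stems with 3 vowels delete the last vowel and add -ar.
So bokov → bokovet.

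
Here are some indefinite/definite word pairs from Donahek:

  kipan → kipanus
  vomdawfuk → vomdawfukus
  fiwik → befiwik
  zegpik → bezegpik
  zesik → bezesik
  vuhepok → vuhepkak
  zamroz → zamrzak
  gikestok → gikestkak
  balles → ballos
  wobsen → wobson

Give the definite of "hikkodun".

hikkodunus

vomdawfuk and fiwik both end in -k yet inflect differently (vomdawfukus, befiwik), so the final letter is not what conditions the rule; the last vowel is.
"hikkodun" has last vowel 'u'. The one such stem in the data (vomdawfuk → vomdawfukus) adds -us, so the same rule applies.
The other patterns: stems whose last vowel is 'i' add the prefix be-; stems whose last vowel is 'o' delete the last vowel and add -ak; stems whose last vowel is 'e' change the last vowel to 'o'.
So hikkodun → hikkodunus.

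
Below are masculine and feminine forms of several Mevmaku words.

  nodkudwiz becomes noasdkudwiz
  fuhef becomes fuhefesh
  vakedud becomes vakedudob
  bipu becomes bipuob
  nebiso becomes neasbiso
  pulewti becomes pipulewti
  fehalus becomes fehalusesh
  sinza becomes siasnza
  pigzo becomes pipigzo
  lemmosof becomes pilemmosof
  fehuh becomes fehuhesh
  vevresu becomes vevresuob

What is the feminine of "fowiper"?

nebiso and pigzo both end in -o yet inflect differently (neasbiso, pipigzo), so the final letter is not what conditions the rule; the first letter is.
"fowiper" begins with f-. The stems beginning with f- (fuhef → fuhefesh, fehuh → fehuhesh, fehalus → fehalusesh) add -esh.
So fowiper → fowiperesh.

fowiperesh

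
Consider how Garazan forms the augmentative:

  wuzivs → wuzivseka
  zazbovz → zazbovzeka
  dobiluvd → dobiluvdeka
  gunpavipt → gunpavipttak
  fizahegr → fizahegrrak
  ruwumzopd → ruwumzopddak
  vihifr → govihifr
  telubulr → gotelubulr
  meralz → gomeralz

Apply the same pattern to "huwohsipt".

"huwohsipt" has second-to-last letter 'p'. The stems whose second-to-last letter is 'p' (gunpavipt → gunpavipttak, ruwumzopd → ruwumzopddak) double the final consonant and add -ak.
The other patterns: stems whose second-to-last letter is 'v' add -eka; stems whose second-to-last letter is 'f' or 'l' add the prefix go-.
So huwohsipt → huwohsipttak.

huwohsipttak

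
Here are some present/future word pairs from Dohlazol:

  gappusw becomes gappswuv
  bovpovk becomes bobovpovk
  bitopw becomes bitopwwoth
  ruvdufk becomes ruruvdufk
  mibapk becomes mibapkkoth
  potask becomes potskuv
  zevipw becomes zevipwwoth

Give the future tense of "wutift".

wuwutift

gappusw and zevipw both end in -w yet inflect differently (gappswuv, zevipwwoth), so the final letter is not what conditions the rule; the second-to-last letter is.
"wutift" has second-to-last letter 'f'. The one such stem in the data (ruvdufk → ruruvdufk) repeats the first consonant+vowel as a prefix (as does bovpovk), so the same rule applies.
So wutift → wuwutift.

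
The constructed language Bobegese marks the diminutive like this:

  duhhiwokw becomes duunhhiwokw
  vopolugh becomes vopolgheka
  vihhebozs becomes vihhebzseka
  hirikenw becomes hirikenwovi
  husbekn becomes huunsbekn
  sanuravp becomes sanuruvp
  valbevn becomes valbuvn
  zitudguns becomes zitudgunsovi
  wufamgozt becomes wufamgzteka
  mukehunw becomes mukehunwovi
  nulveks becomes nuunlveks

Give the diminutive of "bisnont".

husbekn and valbevn both end in -n yet inflect differently (huunsbekn, valbuvn), so the final letter is not what conditions the rule; the second-to-last letter is.
"bisnont" has second-to-last letter 'n'. The stems whose second-to-last letter is 'n' (hirikenw → hirikenwovi, mukehunw → mukehunwovi, zitudguns → zitudgunsovi) add -ovi.
So bisnont → bisnontovi.

bisnontovi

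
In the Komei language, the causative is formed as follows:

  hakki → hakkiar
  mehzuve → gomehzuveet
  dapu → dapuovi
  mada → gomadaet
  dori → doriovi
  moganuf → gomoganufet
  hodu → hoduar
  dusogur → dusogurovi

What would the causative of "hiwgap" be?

"hiwgap" begins with h-. The stems beginning with h- (hodu → hoduar, hakki → hakkiar) add -ar.
So hiwgap → hiwgapar.

hiwgapar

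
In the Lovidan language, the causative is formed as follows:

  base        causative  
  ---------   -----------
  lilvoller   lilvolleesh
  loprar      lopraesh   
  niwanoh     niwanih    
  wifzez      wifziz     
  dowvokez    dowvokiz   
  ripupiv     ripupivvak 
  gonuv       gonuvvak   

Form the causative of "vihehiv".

lilvoller and wifzez both have last vowel 'e' yet inflect differently (lilvolleesh, wifziz), so the last vowel is not what conditions the rule; the final letter is.
"vihehiv" ends in -v. The stems ending in -v (ripupiv → ripupivvak, gonuv → gonuvvak) double the final consonant and add -ak.
So vihehiv → vihehivvak.

vihehivvak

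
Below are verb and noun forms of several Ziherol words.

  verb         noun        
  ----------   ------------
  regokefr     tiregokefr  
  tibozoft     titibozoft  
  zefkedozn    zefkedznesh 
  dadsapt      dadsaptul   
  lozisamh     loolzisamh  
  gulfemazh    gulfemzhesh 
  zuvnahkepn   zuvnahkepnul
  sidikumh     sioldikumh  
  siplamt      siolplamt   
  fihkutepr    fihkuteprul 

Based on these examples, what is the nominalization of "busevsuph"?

"busevsuph" has second-to-last letter 'p'. The stems whose second-to-last letter is 'p' (dadsapt → dadsaptul, fihkutepr → fihkuteprul, zuvnahkepn → zuvnahkepnul) add -ul.
The other patterns: stems whose second-to-last letter is 'z' delete the last vowel and add -esh; stems whose second-to-last letter is 'm' insert -ol- after the first vowel; stems whose second-to-last letter is 'f' add the prefix ti-.
So busevsuph → busevsuphul.

busevsuphul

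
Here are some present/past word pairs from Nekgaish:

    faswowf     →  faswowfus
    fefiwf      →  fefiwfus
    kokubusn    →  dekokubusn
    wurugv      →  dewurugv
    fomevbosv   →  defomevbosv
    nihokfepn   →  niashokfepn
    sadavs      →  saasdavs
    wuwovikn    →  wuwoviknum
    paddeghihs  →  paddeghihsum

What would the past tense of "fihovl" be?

fiashovl

"fihovl" has second-to-last letter 'v'. The one such stem in the data (sadavs → saasdavs) inserts -as- after the first vowel (as does nihokfepn), so the same rule applies.
The other patterns: stems whose second-to-last letter is 'w' add -us; stems whose second-to-last letter is 'g' or 's' add the prefix de-; stems whose second-to-last letter is 'h' or 'k' add -um.
So fihovl → fiashovl.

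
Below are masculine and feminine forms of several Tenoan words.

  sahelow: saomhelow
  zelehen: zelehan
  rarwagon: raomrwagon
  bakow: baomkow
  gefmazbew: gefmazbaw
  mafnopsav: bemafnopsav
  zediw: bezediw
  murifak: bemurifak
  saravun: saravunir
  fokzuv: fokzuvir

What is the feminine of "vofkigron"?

voomfkigron

zediw and sahelow both end in -w yet inflect differently (bezediw, saomhelow), so the final letter is not what conditions the rule; the last vowel is.
"vofkigron" has last vowel 'o'. The stems whose last vowel is 'o' (sahelow → saomhelow, bakow → baomkow, rarwagon → raomrwagon) insert -om- after the first vowel.
The other patterns: stems whose last vowel is 'a' or 'i' add the prefix be-; stems whose last vowel is 'u' add -ir; stems whose last vowel is 'e' change the last vowel to 'a'.
So vofkigron → voomfkigron.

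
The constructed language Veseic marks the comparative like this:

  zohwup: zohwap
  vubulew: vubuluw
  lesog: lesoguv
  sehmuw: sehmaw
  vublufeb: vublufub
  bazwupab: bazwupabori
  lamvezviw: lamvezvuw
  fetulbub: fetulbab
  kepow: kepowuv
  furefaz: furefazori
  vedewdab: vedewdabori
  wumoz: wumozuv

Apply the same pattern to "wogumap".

kepow and lamvezviw both end in -w yet inflect differently (kepowuv, lamvezvuw), so the final letter is not what conditions the rule; the last vowel is.
"wogumap" has last vowel 'a'. The stems whose last vowel is 'a' (furefaz → furefazori, vedewdab → vedewdabori, bazwupab → bazwupabori) add -ori.
The other patterns: stems whose last vowel is 'o' add -uv; stems whose last vowel is 'e' or 'i' change the last vowel to 'u'; stems whose last vowel is 'u' change the last vowel to 'a'.
So wogumap → wogumapori.

wogumapori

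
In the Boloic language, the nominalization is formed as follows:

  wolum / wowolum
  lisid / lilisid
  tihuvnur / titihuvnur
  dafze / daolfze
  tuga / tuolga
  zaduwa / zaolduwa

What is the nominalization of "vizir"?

tihuvnur and tuga both begin with t- yet inflect differently (titihuvnur, tuolga), so the first letter is not what conditions the rule; whether the stem ends in a vowel or a consonant is.
"vizir" ends in a consonant. The stems ending in a consonant (wolum → wowolum, lisid → lilisid, tihuvnur → titihuvnur) repeat the first consonant+vowel as a prefix.
So vizir → vivizir.

vivizir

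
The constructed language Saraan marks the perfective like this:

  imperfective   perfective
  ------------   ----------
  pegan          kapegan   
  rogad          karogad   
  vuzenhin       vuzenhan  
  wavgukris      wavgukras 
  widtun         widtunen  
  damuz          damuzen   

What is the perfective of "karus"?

karusen

"karus" has last vowel 'u'. The stems whose last vowel is 'u' (damuz → damuzen, widtun → widtunen) add -en.
The other patterns: stems whose last vowel is 'i' change the last vowel to 'a'; stems whose last vowel is 'a' add the prefix ka-.
So karus → karusen.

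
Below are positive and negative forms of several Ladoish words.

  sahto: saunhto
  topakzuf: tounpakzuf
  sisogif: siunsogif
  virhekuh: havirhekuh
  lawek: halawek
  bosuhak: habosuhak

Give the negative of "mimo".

miunmo

"mimo" ends in -o. The one such stem in the data (sahto → saunhto) inserts -un- after the first vowel (as do topakzuf, sisogif), so the same rule applies.
So mimo → miunmo.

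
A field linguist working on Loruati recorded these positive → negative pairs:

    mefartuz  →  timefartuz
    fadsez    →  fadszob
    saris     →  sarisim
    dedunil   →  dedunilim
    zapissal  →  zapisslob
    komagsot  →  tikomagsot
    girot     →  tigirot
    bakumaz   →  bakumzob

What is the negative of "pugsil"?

"pugsil" has last vowel 'i'. The stems whose last vowel is 'i' (saris → sarisim, dedunil → dedunilim) add -im.
The other patterns: stems whose last vowel is 'a' or 'e' delete the last vowel and add -ob; stems whose last vowel is 'o' or 'u' add the prefix ti-.
So pugsil → pugsilim.

pugsilim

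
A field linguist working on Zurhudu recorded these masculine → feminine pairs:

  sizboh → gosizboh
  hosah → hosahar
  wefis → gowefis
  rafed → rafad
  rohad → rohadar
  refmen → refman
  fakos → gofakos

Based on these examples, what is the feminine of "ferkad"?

rohad and rafed both end in -d yet inflect differently (rohadar, rafad), so the final letter is not what conditions the rule; the last vowel is.
"ferkad" has last vowel 'a'. The stems whose last vowel is 'a' (hosah → hosahar, rohad → rohadar) add -ar.
So ferkad → ferkadar.

ferkadar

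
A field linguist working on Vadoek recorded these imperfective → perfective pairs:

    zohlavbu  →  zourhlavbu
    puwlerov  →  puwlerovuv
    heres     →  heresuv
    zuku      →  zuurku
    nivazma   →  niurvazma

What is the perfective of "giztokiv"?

giztokivuv

zohlavbu and puwlerov both have 3 vowels yet inflect differently (zourhlavbu, puwlerovuv), so the number of vowels is not what conditions the rule; whether the stem ends in a vowel or a consonant is.
"giztokiv" ends in a consonant. The stems ending in a consonant (puwlerov → puwlerovuv, heres → heresuv) add -uv.
The other pattern: stems ending in a vowel insert -ur- after the first vowel.
So giztokiv → giztokivuv.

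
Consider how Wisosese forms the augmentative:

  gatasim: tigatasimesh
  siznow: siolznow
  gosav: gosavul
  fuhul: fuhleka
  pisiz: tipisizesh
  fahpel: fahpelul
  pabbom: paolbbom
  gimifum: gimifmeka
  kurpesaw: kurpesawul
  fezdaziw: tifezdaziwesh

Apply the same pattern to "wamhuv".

"wamhuv" has last vowel 'u'. The stems whose last vowel is 'u' (fuhul → fuhleka, gimifum → gimifmeka) delete the last vowel and add -eka.
The other patterns: stems whose last vowel is 'a' or 'e' add -ul; stems whose last vowel is 'i' add ti- … -esh around the stem; stems whose last vowel is 'o' insert -ol- after the first vowel.
So wamhuv → wamhveka.

wamhveka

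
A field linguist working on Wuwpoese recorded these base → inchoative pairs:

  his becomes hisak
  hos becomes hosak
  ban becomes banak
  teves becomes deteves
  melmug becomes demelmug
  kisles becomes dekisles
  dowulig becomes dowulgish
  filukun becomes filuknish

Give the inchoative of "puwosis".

puwossish

"puwosis" has 3 vowels. The stems with 3 vowels (dowulig → dowulgish, filukun → filuknish) delete the last vowel and add -ish.
So puwosis → puwossish.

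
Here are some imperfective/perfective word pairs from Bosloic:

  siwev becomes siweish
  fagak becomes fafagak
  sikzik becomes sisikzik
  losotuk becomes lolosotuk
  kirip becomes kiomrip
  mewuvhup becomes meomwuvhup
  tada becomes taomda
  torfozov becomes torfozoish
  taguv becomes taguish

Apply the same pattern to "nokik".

taguv and losotuk both have last vowel 'u' yet inflect differently (taguish, lolosotuk), so the last vowel is not what conditions the rule; the final letter is.
"nokik" ends in -k. The stems ending in -k (fagak → fafagak, sikzik → sisikzik, losotuk → lolosotuk) repeat the first consonant+vowel as a prefix.
So nokik → nonokik.

nonokik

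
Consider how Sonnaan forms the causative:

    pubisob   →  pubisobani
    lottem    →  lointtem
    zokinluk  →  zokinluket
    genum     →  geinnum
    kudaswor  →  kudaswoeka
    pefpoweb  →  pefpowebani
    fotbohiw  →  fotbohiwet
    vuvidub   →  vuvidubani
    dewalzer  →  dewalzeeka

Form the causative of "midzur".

midzueka

vuvidub and genum both have last vowel 'u' yet inflect differently (vuvidubani, geinnum), so the last vowel is not what conditions the rule; the final letter is.
"midzur" ends in -r. The stems ending in -r (dewalzer → dewalzeeka, kudaswor → kudaswoeka) drop the final letter and add -eka.
So midzur → midzueka.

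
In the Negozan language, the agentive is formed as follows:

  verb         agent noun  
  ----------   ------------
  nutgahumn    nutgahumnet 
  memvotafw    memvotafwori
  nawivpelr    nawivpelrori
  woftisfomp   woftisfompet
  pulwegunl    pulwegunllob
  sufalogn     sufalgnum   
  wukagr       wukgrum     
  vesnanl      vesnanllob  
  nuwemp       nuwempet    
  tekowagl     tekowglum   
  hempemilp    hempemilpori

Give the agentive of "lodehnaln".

lodehnalnori

vesnanl and tekowagl both end in -l yet inflect differently (vesnanllob, tekowglum), so the final letter is not what conditions the rule; the second-to-last letter is.
"lodehnaln" has second-to-last letter 'l'. The stems whose second-to-last letter is 'l' (hempemilp → hempemilpori, nawivpelr → nawivpelrori) add -ori.
So lodehnaln → lodehnalnori.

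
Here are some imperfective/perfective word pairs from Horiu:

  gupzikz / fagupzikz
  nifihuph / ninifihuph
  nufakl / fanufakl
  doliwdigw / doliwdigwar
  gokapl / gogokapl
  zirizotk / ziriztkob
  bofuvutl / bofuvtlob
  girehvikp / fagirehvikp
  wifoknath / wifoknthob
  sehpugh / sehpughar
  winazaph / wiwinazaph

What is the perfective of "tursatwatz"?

tursatwtzob

wifoknath and winazaph both end in -h yet inflect differently (wifoknthob, wiwinazaph), so the final letter is not what conditions the rule; the second-to-last letter is.
"tursatwatz" has second-to-last letter 't'. The stems whose second-to-last letter is 't' (zirizotk → ziriztkob, wifoknath → wifoknthob, bofuvutl → bofuvtlob) delete the last vowel and add -ob.
So tursatwatz → tursatwtzob.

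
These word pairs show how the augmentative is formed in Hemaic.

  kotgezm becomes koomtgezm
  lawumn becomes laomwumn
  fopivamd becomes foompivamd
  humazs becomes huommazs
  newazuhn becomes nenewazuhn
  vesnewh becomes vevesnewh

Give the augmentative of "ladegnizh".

lawumn and newazuhn both end in -n yet inflect differently (laomwumn, nenewazuhn), so the final letter is not what conditions the rule; the second-to-last letter is.
"ladegnizh" has second-to-last letter 'z'. The stems whose second-to-last letter is 'z' (kotgezm → koomtgezm, humazs → huommazs) insert -om- after the first vowel.
So ladegnizh → laomdegnizh.

laomdegnizh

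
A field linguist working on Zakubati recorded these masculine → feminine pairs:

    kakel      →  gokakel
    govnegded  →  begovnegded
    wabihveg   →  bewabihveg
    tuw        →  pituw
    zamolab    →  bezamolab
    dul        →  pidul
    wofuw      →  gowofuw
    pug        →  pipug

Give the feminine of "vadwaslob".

"vadwaslob" has 3 vowels. The stems with 3 vowels (wabihveg → bewabihveg, zamolab → bezamolab, govnegded → begovnegded) add the prefix be-.
The other patterns: stems with 1 vowel add the prefix pi-; stems with 2 vowels add the prefix go-.
So vadwaslob → bevadwaslob.

bevadwaslob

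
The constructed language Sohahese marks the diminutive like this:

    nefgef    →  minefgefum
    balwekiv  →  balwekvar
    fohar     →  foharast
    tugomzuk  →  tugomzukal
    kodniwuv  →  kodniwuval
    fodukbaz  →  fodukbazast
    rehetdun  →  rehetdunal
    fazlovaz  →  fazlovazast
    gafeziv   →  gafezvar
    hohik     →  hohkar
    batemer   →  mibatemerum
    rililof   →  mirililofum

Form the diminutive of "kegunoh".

tugomzuk and hohik both end in -k yet inflect differently (tugomzukal, hohkar), so the final letter is not what conditions the rule; the last vowel is.
"kegunoh" has last vowel 'o'. The one such stem in the data (rililof → mirililofum) adds mi- … -um around the stem, so the same rule applies.
The other patterns: stems whose last vowel is 'u' add -al; stems whose last vowel is 'i' delete the last vowel and add -ar; stems whose last vowel is 'a' add -ast.
So kegunoh → mikegunohum.

mikegunohum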